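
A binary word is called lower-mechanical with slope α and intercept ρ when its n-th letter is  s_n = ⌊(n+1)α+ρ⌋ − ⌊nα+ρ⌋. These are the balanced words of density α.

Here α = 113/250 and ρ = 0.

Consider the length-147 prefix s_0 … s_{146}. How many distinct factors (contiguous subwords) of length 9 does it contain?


t_n = ⌊(n·113)/250⌋ for n = 0 … 147:
  n=0…9: ⌊0/250⌋=0 ⌊113/250⌋=0 ⌊226/250⌋=0 ⌊339/250⌋=1 ⌊452/250⌋=1 ⌊565/250⌋=2 ⌊678/250⌋=2 ⌊791/250⌋=3 ⌊904/250⌋=3 ⌊1017/250⌋=4
  n=10…19: ⌊1130/250⌋=4 ⌊1243/250⌋=4 ⌊1356/250⌋=5 ⌊1469/250⌋=5 ⌊1582/250⌋=6 ⌊1695/250⌋=6 ⌊1808/250⌋=7 ⌊1921/250⌋=7 ⌊2034/250⌋=8 ⌊2147/250⌋=8
  n=20…29: ⌊2260/250⌋=9 ⌊2373/250⌋=9 ⌊2486/250⌋=9 ⌊2599/250⌋=10 ⌊2712/250⌋=10 ⌊2825/250⌋=11 ⌊2938/250⌋=11 ⌊3051/250⌋=12 ⌊3164/250⌋=12 ⌊3277/250⌋=13
  n=30…39: ⌊3390/250⌋=13 ⌊3503/250⌋=14 ⌊3616/250⌋=14 ⌊3729/250⌋=14 ⌊3842/250⌋=15 ⌊3955/250⌋=15 ⌊4068/250⌋=16 ⌊4181/250⌋=16 ⌊4294/250⌋=17 ⌊4407/250⌋=17
  n=40…49: ⌊4520/250⌋=18 ⌊4633/250⌋=18 ⌊4746/250⌋=18 ⌊4859/250⌋=19 ⌊4972/250⌋=19 ⌊5085/250⌋=20 ⌊5198/250⌋=20 ⌊5311/250⌋=21 ⌊5424/250⌋=21 ⌊5537/250⌋=22
  n=50…59: ⌊5650/250⌋=22 ⌊5763/250⌋=23 ⌊5876/250⌋=23 ⌊5989/250⌋=23 ⌊6102/250⌋=24 ⌊6215/250⌋=24 ⌊6328/250⌋=25 ⌊6441/250⌋=25 ⌊6554/250⌋=26 ⌊6667/250⌋=26
  n=60…69: ⌊6780/250⌋=27 ⌊6893/250⌋=27 ⌊7006/250⌋=28 ⌊7119/250⌋=28 ⌊7232/250⌋=28 ⌊7345/250⌋=29 ⌊7458/250⌋=29 ⌊7571/250⌋=30 ⌊7684/250⌋=30 ⌊7797/250⌋=31
  n=70…79: ⌊7910/250⌋=31 ⌊8023/250⌋=32 ⌊8136/250⌋=32 ⌊8249/250⌋=32 ⌊8362/250⌋=33 ⌊8475/250⌋=33 ⌊8588/250⌋=34 ⌊8701/250⌋=34 ⌊8814/250⌋=35 ⌊8927/250⌋=35
  n=80…89: ⌊9040/250⌋=36 ⌊9153/250⌋=36 ⌊9266/250⌋=37 ⌊9379/250⌋=37 ⌊9492/250⌋=37 ⌊9605/250⌋=38 ⌊9718/250⌋=38 ⌊9831/250⌋=39 ⌊9944/250⌋=39 ⌊10057/250⌋=40
  n=90…99: ⌊10170/250⌋=40 ⌊10283/250⌋=41 ⌊10396/250⌋=41 ⌊10509/250⌋=42 ⌊10622/250⌋=42 ⌊10735/250⌋=42 ⌊10848/250⌋=43 ⌊10961/250⌋=43 ⌊11074/250⌋=44 ⌊11187/250⌋=44
  n=100…109: ⌊11300/250⌋=45 ⌊11413/250⌋=45 ⌊11526/250⌋=46 ⌊11639/250⌋=46 ⌊11752/250⌋=47 ⌊11865/250⌋=47 ⌊11978/250⌋=47 ⌊12091/250⌋=48 ⌊12204/250⌋=48 ⌊12317/250⌋=49
  n=110…119: ⌊12430/250⌋=49 ⌊12543/250⌋=50 ⌊12656/250⌋=50 ⌊12769/250⌋=51 ⌊12882/250⌋=51 ⌊12995/250⌋=51 ⌊13108/250⌋=52 ⌊13221/250⌋=52 ⌊13334/250⌋=53 ⌊13447/250⌋=53
  n=120…129: ⌊13560/250⌋=54 ⌊13673/250⌋=54 ⌊13786/250⌋=55 ⌊13899/250⌋=55 ⌊14012/250⌋=56 ⌊14125/250⌋=56 ⌊14238/250⌋=56 ⌊14351/250⌋=57 ⌊14464/250⌋=57 ⌊14577/250⌋=58
  n=130…139: ⌊14690/250⌋=58 ⌊14803/250⌋=59 ⌊14916/250⌋=59 ⌊15029/250⌋=60 ⌊15142/250⌋=60 ⌊15255/250⌋=61 ⌊15368/250⌋=61 ⌊15481/250⌋=61 ⌊15594/250⌋=62 ⌊15707/250⌋=62
  n=140…147: ⌊15820/250⌋=63 ⌊15933/250⌋=63 ⌊16046/250⌋=64 ⌊16159/250⌋=64 ⌊16272/250⌋=65 ⌊16385/250⌋=65 ⌊16498/250⌋=65 ⌊16611/250⌋=66
s_n = t_(n+1) − t_n for n = 0 … 146 gives
prefix = 001010101001010101010010101010100101010100101010101001010101010010101010010101010100101010101001010101010010101010010101010100101010101001010101001
slide a length-9 window over [0..8] … [138..146] (139 windows); first occurrence of each distinct factor:
  [  0..  8] 001010101
  [  1..  9] 010101010
  [  2.. 10] 101010100
  [  3.. 11] 010101001
  [  4.. 12] 101010010
  [  5.. 13] 010100101
  [  6.. 14] 101001010
  [  7.. 15] 010010101
  [  8.. 16] 100101010
  [ 11.. 19] 101010101
  (the other 129 windows repeat one of these)
distinct factors: {001010101, 010010101, 010100101, 010101001, 010101010, 100101010, 101001010, 101010010, 101010100, 101010101}
count = 10  (Sturmian bound for length 9 is 10)

10


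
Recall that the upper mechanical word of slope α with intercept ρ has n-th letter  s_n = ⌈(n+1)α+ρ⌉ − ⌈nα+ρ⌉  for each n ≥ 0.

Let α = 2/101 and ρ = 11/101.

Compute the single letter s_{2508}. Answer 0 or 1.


(n+1)α + ρ = (2509·2 + 11) / 101 = 5029/101
nα + ρ     = (2508·2 + 11) / 101 = 5027/101
⌈5029/101⌉ = 50,  ⌈5027/101⌉ = 50
s_{2508} = 50 − 50 = 0

0


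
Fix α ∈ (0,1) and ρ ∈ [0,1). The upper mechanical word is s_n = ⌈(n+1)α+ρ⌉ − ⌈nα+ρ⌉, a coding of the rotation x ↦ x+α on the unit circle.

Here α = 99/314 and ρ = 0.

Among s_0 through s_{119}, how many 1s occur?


38

#1s = Σ_{n=0}^{119} s_n = Σ_{n=0}^{119} (⌈(n+1)α+ρ⌉ − ⌈nα+ρ⌉)
the sum telescopes: every ⌈nα+ρ⌉ with 0 < n < 120 appears once with + and once with −, leaving ⌈120α+ρ⌉ − ⌈0·α+ρ⌉
120α + ρ = (120·99) / 314 = 11880/314
ρ = 0/314
⌈11880/314⌉ = 38,  ⌈0/314⌉ = 0
#1s = 38 − 0 = 38


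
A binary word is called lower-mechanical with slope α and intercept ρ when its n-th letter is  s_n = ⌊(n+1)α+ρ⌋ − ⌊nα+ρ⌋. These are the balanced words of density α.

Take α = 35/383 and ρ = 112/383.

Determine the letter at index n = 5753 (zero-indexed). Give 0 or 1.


0

(n+1)α + ρ = (5754·35 + 112) / 383 = 201502/383
nα + ρ     = (5753·35 + 112) / 383 = 201467/383
⌊201502/383⌋ = 526,  ⌊201467/383⌋ = 526
s_{5753} = 526 − 526 = 0


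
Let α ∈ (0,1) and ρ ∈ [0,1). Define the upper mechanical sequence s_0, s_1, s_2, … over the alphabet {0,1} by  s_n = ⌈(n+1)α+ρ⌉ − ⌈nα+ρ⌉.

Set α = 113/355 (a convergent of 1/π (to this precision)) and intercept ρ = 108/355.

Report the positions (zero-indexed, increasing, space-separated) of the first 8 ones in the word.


2 5 8 11 14 17 21 24

n=0: ⌈221/355⌉−⌈108/355⌉ = 1−1 = 0
n=1: ⌈334/355⌉−⌈221/355⌉ = 1−1 = 0
n=2: ⌈447/355⌉−⌈334/355⌉ = 2−1 = 1  ← one
n=3: ⌈560/355⌉−⌈447/355⌉ = 2−2 = 0
n=4: ⌈673/355⌉−⌈560/355⌉ = 2−2 = 0
n=5: ⌈786/355⌉−⌈673/355⌉ = 3−2 = 1  ← one
n=6: ⌈899/355⌉−⌈786/355⌉ = 3−3 = 0
n=7: ⌈1012/355⌉−⌈899/355⌉ = 3−3 = 0
n=8: ⌈1125/355⌉−⌈1012/355⌉ = 4−3 = 1  ← one
n=9: ⌈1238/355⌉−⌈1125/355⌉ = 4−4 = 0
n=10: ⌈1351/355⌉−⌈1238/355⌉ = 4−4 = 0
n=11: ⌈1464/355⌉−⌈1351/355⌉ = 5−4 = 1  ← one
n=12: ⌈1577/355⌉−⌈1464/355⌉ = 5−5 = 0
n=13: ⌈1690/355⌉−⌈1577/355⌉ = 5−5 = 0
n=14: ⌈1803/355⌉−⌈1690/355⌉ = 6−5 = 1  ← one
n=15: ⌈1916/355⌉−⌈1803/355⌉ = 6−6 = 0
n=16: ⌈2029/355⌉−⌈1916/355⌉ = 6−6 = 0
n=17: ⌈2142/355⌉−⌈2029/355⌉ = 7−6 = 1  ← one
n=18: ⌈2255/355⌉−⌈2142/355⌉ = 7−7 = 0
n=19: ⌈2368/355⌉−⌈2255/355⌉ = 7−7 = 0
n=20: ⌈2481/355⌉−⌈2368/355⌉ = 7−7 = 0
n=21: ⌈2594/355⌉−⌈2481/355⌉ = 8−7 = 1  ← one
n=22: ⌈2707/355⌉−⌈2594/355⌉ = 8−8 = 0
n=23: ⌈2820/355⌉−⌈2707/355⌉ = 8−8 = 0
n=24: ⌈2933/355⌉−⌈2820/355⌉ = 9−8 = 1  ← one
positions of the first 8 ones: 2 5 8 11 14 17 21 24


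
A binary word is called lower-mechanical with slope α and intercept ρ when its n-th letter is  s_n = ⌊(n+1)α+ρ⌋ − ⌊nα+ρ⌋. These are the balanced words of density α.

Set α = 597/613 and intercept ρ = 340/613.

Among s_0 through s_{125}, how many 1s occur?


#1s = Σ_{n=0}^{125} s_n = Σ_{n=0}^{125} (⌊(n+1)α+ρ⌋ − ⌊nα+ρ⌋)
the sum telescopes: every ⌊nα+ρ⌋ with 0 < n < 126 appears once with + and once with −, leaving ⌊126α+ρ⌋ − ⌊0·α+ρ⌋
126α + ρ = (126·597 + 340) / 613 = 75562/613
ρ = 340/613
⌊75562/613⌋ = 123,  ⌊340/613⌋ = 0
#1s = 123 − 0 = 123

123


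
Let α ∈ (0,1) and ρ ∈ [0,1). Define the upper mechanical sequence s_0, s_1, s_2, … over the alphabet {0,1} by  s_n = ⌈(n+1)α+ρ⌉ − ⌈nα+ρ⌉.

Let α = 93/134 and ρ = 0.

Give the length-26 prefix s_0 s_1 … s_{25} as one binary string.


11101101101110110110110111

n=0: ⌈(1·93)/134⌉ − ⌈(0·93)/134⌉ = ⌈93/134⌉ − ⌈0/134⌉ = 1 − 0 = 1
n=1: ⌈(2·93)/134⌉ − ⌈(1·93)/134⌉ = ⌈186/134⌉ − ⌈93/134⌉ = 2 − 1 = 1
n=2: ⌈(3·93)/134⌉ − ⌈(2·93)/134⌉ = ⌈279/134⌉ − ⌈186/134⌉ = 3 − 2 = 1
n=3: ⌈(4·93)/134⌉ − ⌈(3·93)/134⌉ = ⌈372/134⌉ − ⌈279/134⌉ = 3 − 3 = 0
n=4: ⌈(5·93)/134⌉ − ⌈(4·93)/134⌉ = ⌈465/134⌉ − ⌈372/134⌉ = 4 − 3 = 1
n=5: ⌈(6·93)/134⌉ − ⌈(5·93)/134⌉ = ⌈558/134⌉ − ⌈465/134⌉ = 5 − 4 = 1
n=6: ⌈(7·93)/134⌉ − ⌈(6·93)/134⌉ = ⌈651/134⌉ − ⌈558/134⌉ = 5 − 5 = 0
n=7: ⌈(8·93)/134⌉ − ⌈(7·93)/134⌉ = ⌈744/134⌉ − ⌈651/134⌉ = 6 − 5 = 1
n=8: ⌈(9·93)/134⌉ − ⌈(8·93)/134⌉ = ⌈837/134⌉ − ⌈744/134⌉ = 7 − 6 = 1
n=9: ⌈(10·93)/134⌉ − ⌈(9·93)/134⌉ = ⌈930/134⌉ − ⌈837/134⌉ = 7 − 7 = 0
n=10: ⌈(11·93)/134⌉ − ⌈(10·93)/134⌉ = ⌈1023/134⌉ − ⌈930/134⌉ = 8 − 7 = 1
n=11: ⌈(12·93)/134⌉ − ⌈(11·93)/134⌉ = ⌈1116/134⌉ − ⌈1023/134⌉ = 9 − 8 = 1
n=12: ⌈(13·93)/134⌉ − ⌈(12·93)/134⌉ = ⌈1209/134⌉ − ⌈1116/134⌉ = 10 − 9 = 1
n=13: ⌈(14·93)/134⌉ − ⌈(13·93)/134⌉ = ⌈1302/134⌉ − ⌈1209/134⌉ = 10 − 10 = 0
n=14: ⌈(15·93)/134⌉ − ⌈(14·93)/134⌉ = ⌈1395/134⌉ − ⌈1302/134⌉ = 11 − 10 = 1
n=15: ⌈(16·93)/134⌉ − ⌈(15·93)/134⌉ = ⌈1488/134⌉ − ⌈1395/134⌉ = 12 − 11 = 1
n=16: ⌈(17·93)/134⌉ − ⌈(16·93)/134⌉ = ⌈1581/134⌉ − ⌈1488/134⌉ = 12 − 12 = 0
n=17: ⌈(18·93)/134⌉ − ⌈(17·93)/134⌉ = ⌈1674/134⌉ − ⌈1581/134⌉ = 13 − 12 = 1
n=18: ⌈(19·93)/134⌉ − ⌈(18·93)/134⌉ = ⌈1767/134⌉ − ⌈1674/134⌉ = 14 − 13 = 1
n=19: ⌈(20·93)/134⌉ − ⌈(19·93)/134⌉ = ⌈1860/134⌉ − ⌈1767/134⌉ = 14 − 14 = 0
n=20: ⌈(21·93)/134⌉ − ⌈(20·93)/134⌉ = ⌈1953/134⌉ − ⌈1860/134⌉ = 15 − 14 = 1
n=21: ⌈(22·93)/134⌉ − ⌈(21·93)/134⌉ = ⌈2046/134⌉ − ⌈1953/134⌉ = 16 − 15 = 1
n=22: ⌈(23·93)/134⌉ − ⌈(22·93)/134⌉ = ⌈2139/134⌉ − ⌈2046/134⌉ = 16 − 16 = 0
n=23: ⌈(24·93)/134⌉ − ⌈(23·93)/134⌉ = ⌈2232/134⌉ − ⌈2139/134⌉ = 17 − 16 = 1
n=24: ⌈(25·93)/134⌉ − ⌈(24·93)/134⌉ = ⌈2325/134⌉ − ⌈2232/134⌉ = 18 − 17 = 1
n=25: ⌈(26·93)/134⌉ − ⌈(25·93)/134⌉ = ⌈2418/134⌉ − ⌈2325/134⌉ = 19 − 18 = 1


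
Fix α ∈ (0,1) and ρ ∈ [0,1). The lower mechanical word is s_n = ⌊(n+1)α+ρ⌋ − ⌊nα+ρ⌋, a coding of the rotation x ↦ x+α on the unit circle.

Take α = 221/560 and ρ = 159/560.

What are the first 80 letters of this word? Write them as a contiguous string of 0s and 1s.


01001010010100100101001010010100101001010010100101001001010010100101001010010100

n=0: ⌊(1·221+159)/560⌋ − ⌊(0·221+159)/560⌋ = ⌊380/560⌋ − ⌊159/560⌋ = 0 − 0 = 0
n=1: ⌊(2·221+159)/560⌋ − ⌊(1·221+159)/560⌋ = ⌊601/560⌋ − ⌊380/560⌋ = 1 − 0 = 1
n=2: ⌊(3·221+159)/560⌋ − ⌊(2·221+159)/560⌋ = ⌊822/560⌋ − ⌊601/560⌋ = 1 − 1 = 0
n=3: ⌊(4·221+159)/560⌋ − ⌊(3·221+159)/560⌋ = ⌊1043/560⌋ − ⌊822/560⌋ = 1 − 1 = 0
n=4: ⌊(5·221+159)/560⌋ − ⌊(4·221+159)/560⌋ = ⌊1264/560⌋ − ⌊1043/560⌋ = 2 − 1 = 1
n=5: ⌊(6·221+159)/560⌋ − ⌊(5·221+159)/560⌋ = ⌊1485/560⌋ − ⌊1264/560⌋ = 2 − 2 = 0
n=6: ⌊(7·221+159)/560⌋ − ⌊(6·221+159)/560⌋ = ⌊1706/560⌋ − ⌊1485/560⌋ = 3 − 2 = 1
n=7: ⌊(8·221+159)/560⌋ − ⌊(7·221+159)/560⌋ = ⌊1927/560⌋ − ⌊1706/560⌋ = 3 − 3 = 0
n=8: ⌊(9·221+159)/560⌋ − ⌊(8·221+159)/560⌋ = ⌊2148/560⌋ − ⌊1927/560⌋ = 3 − 3 = 0
n=9: ⌊(10·221+159)/560⌋ − ⌊(9·221+159)/560⌋ = ⌊2369/560⌋ − ⌊2148/560⌋ = 4 − 3 = 1
n=10: ⌊(11·221+159)/560⌋ − ⌊(10·221+159)/560⌋ = ⌊2590/560⌋ − ⌊2369/560⌋ = 4 − 4 = 0
n=11: ⌊(12·221+159)/560⌋ − ⌊(11·221+159)/560⌋ = ⌊2811/560⌋ − ⌊2590/560⌋ = 5 − 4 = 1
n=12: ⌊(13·221+159)/560⌋ − ⌊(12·221+159)/560⌋ = ⌊3032/560⌋ − ⌊2811/560⌋ = 5 − 5 = 0
n=13: ⌊(14·221+159)/560⌋ − ⌊(13·221+159)/560⌋ = ⌊3253/560⌋ − ⌊3032/560⌋ = 5 − 5 = 0
n=14: ⌊(15·221+159)/560⌋ − ⌊(14·221+159)/560⌋ = ⌊3474/560⌋ − ⌊3253/560⌋ = 6 − 5 = 1
n=15: ⌊(16·221+159)/560⌋ − ⌊(15·221+159)/560⌋ = ⌊3695/560⌋ − ⌊3474/560⌋ = 6 − 6 = 0
n=16: ⌊(17·221+159)/560⌋ − ⌊(16·221+159)/560⌋ = ⌊3916/560⌋ − ⌊3695/560⌋ = 6 − 6 = 0
n=17: ⌊(18·221+159)/560⌋ − ⌊(17·221+159)/560⌋ = ⌊4137/560⌋ − ⌊3916/560⌋ = 7 − 6 = 1
n=18: ⌊(19·221+159)/560⌋ − ⌊(18·221+159)/560⌋ = ⌊4358/560⌋ − ⌊4137/560⌋ = 7 − 7 = 0
n=19: ⌊(20·221+159)/560⌋ − ⌊(19·221+159)/560⌋ = ⌊4579/560⌋ − ⌊4358/560⌋ = 8 − 7 = 1
n=20: ⌊(21·221+159)/560⌋ − ⌊(20·221+159)/560⌋ = ⌊4800/560⌋ − ⌊4579/560⌋ = 8 − 8 = 0
n=21: ⌊(22·221+159)/560⌋ − ⌊(21·221+159)/560⌋ = ⌊5021/560⌋ − ⌊4800/560⌋ = 8 − 8 = 0
n=22: ⌊(23·221+159)/560⌋ − ⌊(22·221+159)/560⌋ = ⌊5242/560⌋ − ⌊5021/560⌋ = 9 − 8 = 1
n=23: ⌊(24·221+159)/560⌋ − ⌊(23·221+159)/560⌋ = ⌊5463/560⌋ − ⌊5242/560⌋ = 9 − 9 = 0
n=24: ⌊(25·221+159)/560⌋ − ⌊(24·221+159)/560⌋ = ⌊5684/560⌋ − ⌊5463/560⌋ = 10 − 9 = 1
n=25: ⌊(26·221+159)/560⌋ − ⌊(25·221+159)/560⌋ = ⌊5905/560⌋ − ⌊5684/560⌋ = 10 − 10 = 0
n=26: ⌊(27·221+159)/560⌋ − ⌊(26·221+159)/560⌋ = ⌊6126/560⌋ − ⌊5905/560⌋ = 10 − 10 = 0
n=27: ⌊(28·221+159)/560⌋ − ⌊(27·221+159)/560⌋ = ⌊6347/560⌋ − ⌊6126/560⌋ = 11 − 10 = 1
n=28: ⌊(29·221+159)/560⌋ − ⌊(28·221+159)/560⌋ = ⌊6568/560⌋ − ⌊6347/560⌋ = 11 − 11 = 0
n=29: ⌊(30·221+159)/560⌋ − ⌊(29·221+159)/560⌋ = ⌊6789/560⌋ − ⌊6568/560⌋ = 12 − 11 = 1
n=30: ⌊(31·221+159)/560⌋ − ⌊(30·221+159)/560⌋ = ⌊7010/560⌋ − ⌊6789/560⌋ = 12 − 12 = 0
n=31: ⌊(32·221+159)/560⌋ − ⌊(31·221+159)/560⌋ = ⌊7231/560⌋ − ⌊7010/560⌋ = 12 − 12 = 0
n=32: ⌊(33·221+159)/560⌋ − ⌊(32·221+159)/560⌋ = ⌊7452/560⌋ − ⌊7231/560⌋ = 13 − 12 = 1
n=33: ⌊(34·221+159)/560⌋ − ⌊(33·221+159)/560⌋ = ⌊7673/560⌋ − ⌊7452/560⌋ = 13 − 13 = 0
n=34: ⌊(35·221+159)/560⌋ − ⌊(34·221+159)/560⌋ = ⌊7894/560⌋ − ⌊7673/560⌋ = 14 − 13 = 1
n=35: ⌊(36·221+159)/560⌋ − ⌊(35·221+159)/560⌋ = ⌊8115/560⌋ − ⌊7894/560⌋ = 14 − 14 = 0
n=36: ⌊(37·221+159)/560⌋ − ⌊(36·221+159)/560⌋ = ⌊8336/560⌋ − ⌊8115/560⌋ = 14 − 14 = 0
n=37: ⌊(38·221+159)/560⌋ − ⌊(37·221+159)/560⌋ = ⌊8557/560⌋ − ⌊8336/560⌋ = 15 − 14 = 1
n=38: ⌊(39·221+159)/560⌋ − ⌊(38·221+159)/560⌋ = ⌊8778/560⌋ − ⌊8557/560⌋ = 15 − 15 = 0
n=39: ⌊(40·221+159)/560⌋ − ⌊(39·221+159)/560⌋ = ⌊8999/560⌋ − ⌊8778/560⌋ = 16 − 15 = 1
n=40: ⌊(41·221+159)/560⌋ − ⌊(40·221+159)/560⌋ = ⌊9220/560⌋ − ⌊8999/560⌋ = 16 − 16 = 0
n=41: ⌊(42·221+159)/560⌋ − ⌊(41·221+159)/560⌋ = ⌊9441/560⌋ − ⌊9220/560⌋ = 16 − 16 = 0
n=42: ⌊(43·221+159)/560⌋ − ⌊(42·221+159)/560⌋ = ⌊9662/560⌋ − ⌊9441/560⌋ = 17 − 16 = 1
n=43: ⌊(44·221+159)/560⌋ − ⌊(43·221+159)/560⌋ = ⌊9883/560⌋ − ⌊9662/560⌋ = 17 − 17 = 0
n=44: ⌊(45·221+159)/560⌋ − ⌊(44·221+159)/560⌋ = ⌊10104/560⌋ − ⌊9883/560⌋ = 18 − 17 = 1
n=45: ⌊(46·221+159)/560⌋ − ⌊(45·221+159)/560⌋ = ⌊10325/560⌋ − ⌊10104/560⌋ = 18 − 18 = 0
n=46: ⌊(47·221+159)/560⌋ − ⌊(46·221+159)/560⌋ = ⌊10546/560⌋ − ⌊10325/560⌋ = 18 − 18 = 0
n=47: ⌊(48·221+159)/560⌋ − ⌊(47·221+159)/560⌋ = ⌊10767/560⌋ − ⌊10546/560⌋ = 19 − 18 = 1
n=48: ⌊(49·221+159)/560⌋ − ⌊(48·221+159)/560⌋ = ⌊10988/560⌋ − ⌊10767/560⌋ = 19 − 19 = 0
n=49: ⌊(50·221+159)/560⌋ − ⌊(49·221+159)/560⌋ = ⌊11209/560⌋ − ⌊10988/560⌋ = 20 − 19 = 1
n=50: ⌊(51·221+159)/560⌋ − ⌊(50·221+159)/560⌋ = ⌊11430/560⌋ − ⌊11209/560⌋ = 20 − 20 = 0
n=51: ⌊(52·221+159)/560⌋ − ⌊(51·221+159)/560⌋ = ⌊11651/560⌋ − ⌊11430/560⌋ = 20 − 20 = 0
n=52: ⌊(53·221+159)/560⌋ − ⌊(52·221+159)/560⌋ = ⌊11872/560⌋ − ⌊11651/560⌋ = 21 − 20 = 1
n=53: ⌊(54·221+159)/560⌋ − ⌊(53·221+159)/560⌋ = ⌊12093/560⌋ − ⌊11872/560⌋ = 21 − 21 = 0
n=54: ⌊(55·221+159)/560⌋ − ⌊(54·221+159)/560⌋ = ⌊12314/560⌋ − ⌊12093/560⌋ = 21 − 21 = 0
n=55: ⌊(56·221+159)/560⌋ − ⌊(55·221+159)/560⌋ = ⌊12535/560⌋ − ⌊12314/560⌋ = 22 − 21 = 1
n=56: ⌊(57·221+159)/560⌋ − ⌊(56·221+159)/560⌋ = ⌊12756/560⌋ − ⌊12535/560⌋ = 22 − 22 = 0
n=57: ⌊(58·221+159)/560⌋ − ⌊(57·221+159)/560⌋ = ⌊12977/560⌋ − ⌊12756/560⌋ = 23 − 22 = 1
n=58: ⌊(59·221+159)/560⌋ − ⌊(58·221+159)/560⌋ = ⌊13198/560⌋ − ⌊12977/560⌋ = 23 − 23 = 0
n=59: ⌊(60·221+159)/560⌋ − ⌊(59·221+159)/560⌋ = ⌊13419/560⌋ − ⌊13198/560⌋ = 23 − 23 = 0
n=60: ⌊(61·221+159)/560⌋ − ⌊(60·221+159)/560⌋ = ⌊13640/560⌋ − ⌊13419/560⌋ = 24 − 23 = 1
n=61: ⌊(62·221+159)/560⌋ − ⌊(61·221+159)/560⌋ = ⌊13861/560⌋ − ⌊13640/560⌋ = 24 − 24 = 0
n=62: ⌊(63·221+159)/560⌋ − ⌊(62·221+159)/560⌋ = ⌊14082/560⌋ − ⌊13861/560⌋ = 25 − 24 = 1
n=63: ⌊(64·221+159)/560⌋ − ⌊(63·221+159)/560⌋ = ⌊14303/560⌋ − ⌊14082/560⌋ = 25 − 25 = 0
n=64: ⌊(65·221+159)/560⌋ − ⌊(64·221+159)/560⌋ = ⌊14524/560⌋ − ⌊14303/560⌋ = 25 − 25 = 0
n=65: ⌊(66·221+159)/560⌋ − ⌊(65·221+159)/560⌋ = ⌊14745/560⌋ − ⌊14524/560⌋ = 26 − 25 = 1
n=66: ⌊(67·221+159)/560⌋ − ⌊(66·221+159)/560⌋ = ⌊14966/560⌋ − ⌊14745/560⌋ = 26 − 26 = 0
n=67: ⌊(68·221+159)/560⌋ − ⌊(67·221+159)/560⌋ = ⌊15187/560⌋ − ⌊14966/560⌋ = 27 − 26 = 1
n=68: ⌊(69·221+159)/560⌋ − ⌊(68·221+159)/560⌋ = ⌊15408/560⌋ − ⌊15187/560⌋ = 27 − 27 = 0
n=69: ⌊(70·221+159)/560⌋ − ⌊(69·221+159)/560⌋ = ⌊15629/560⌋ − ⌊15408/560⌋ = 27 − 27 = 0
n=70: ⌊(71·221+159)/560⌋ − ⌊(70·221+159)/560⌋ = ⌊15850/560⌋ − ⌊15629/560⌋ = 28 − 27 = 1
n=71: ⌊(72·221+159)/560⌋ − ⌊(71·221+159)/560⌋ = ⌊16071/560⌋ − ⌊15850/560⌋ = 28 − 28 = 0
n=72: ⌊(73·221+159)/560⌋ − ⌊(72·221+159)/560⌋ = ⌊16292/560⌋ − ⌊16071/560⌋ = 29 − 28 = 1
n=73: ⌊(74·221+159)/560⌋ − ⌊(73·221+159)/560⌋ = ⌊16513/560⌋ − ⌊16292/560⌋ = 29 − 29 = 0
n=74: ⌊(75·221+159)/560⌋ − ⌊(74·221+159)/560⌋ = ⌊16734/560⌋ − ⌊16513/560⌋ = 29 − 29 = 0
n=75: ⌊(76·221+159)/560⌋ − ⌊(75·221+159)/560⌋ = ⌊16955/560⌋ − ⌊16734/560⌋ = 30 − 29 = 1
n=76: ⌊(77·221+159)/560⌋ − ⌊(76·221+159)/560⌋ = ⌊17176/560⌋ − ⌊16955/560⌋ = 30 − 30 = 0
n=77: ⌊(78·221+159)/560⌋ − ⌊(77·221+159)/560⌋ = ⌊17397/560⌋ − ⌊17176/560⌋ = 31 − 30 = 1
n=78: ⌊(79·221+159)/560⌋ − ⌊(78·221+159)/560⌋ = ⌊17618/560⌋ − ⌊17397/560⌋ = 31 − 31 = 0
n=79: ⌊(80·221+159)/560⌋ − ⌊(79·221+159)/560⌋ = ⌊17839/560⌋ − ⌊17618/560⌋ = 31 − 31 = 0


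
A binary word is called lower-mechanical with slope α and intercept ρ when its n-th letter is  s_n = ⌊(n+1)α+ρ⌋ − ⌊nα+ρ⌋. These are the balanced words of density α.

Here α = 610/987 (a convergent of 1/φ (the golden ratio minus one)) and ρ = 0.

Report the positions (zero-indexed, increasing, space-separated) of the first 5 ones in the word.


n=0: ⌊610/987⌋−⌊0/987⌋ = 0−0 = 0
n=1: ⌊1220/987⌋−⌊610/987⌋ = 1−0 = 1  ← one
n=2: ⌊1830/987⌋−⌊1220/987⌋ = 1−1 = 0
n=3: ⌊2440/987⌋−⌊1830/987⌋ = 2−1 = 1  ← one
n=4: ⌊3050/987⌋−⌊2440/987⌋ = 3−2 = 1  ← one
n=5: ⌊3660/987⌋−⌊3050/987⌋ = 3−3 = 0
n=6: ⌊4270/987⌋−⌊3660/987⌋ = 4−3 = 1  ← one
n=7: ⌊4880/987⌋−⌊4270/987⌋ = 4−4 = 0
n=8: ⌊5490/987⌋−⌊4880/987⌋ = 5−4 = 1  ← one
positions of the first 5 ones: 1 3 4 6 8

1 3 4 6 8


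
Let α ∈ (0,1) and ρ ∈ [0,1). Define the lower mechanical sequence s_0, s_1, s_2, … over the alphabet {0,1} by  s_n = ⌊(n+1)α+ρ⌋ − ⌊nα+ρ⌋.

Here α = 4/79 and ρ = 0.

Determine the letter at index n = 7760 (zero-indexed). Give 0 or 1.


0

(n+1)α + ρ = (7761·4) / 79 = 31044/79
nα + ρ     = (7760·4) / 79 = 31040/79
⌊31044/79⌋ = 392,  ⌊31040/79⌋ = 392
s_{7760} = 392 − 392 = 0


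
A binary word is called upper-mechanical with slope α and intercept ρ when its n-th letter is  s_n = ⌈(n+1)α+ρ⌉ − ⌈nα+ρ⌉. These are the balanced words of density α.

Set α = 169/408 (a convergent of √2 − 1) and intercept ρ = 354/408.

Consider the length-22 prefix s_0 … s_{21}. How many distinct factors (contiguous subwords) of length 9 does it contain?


t_n = ⌈(n·169+354)/408⌉ for n = 0 … 22:
  n=0…9: ⌈354/408⌉=1 ⌈523/408⌉=2 ⌈692/408⌉=2 ⌈861/408⌉=3 ⌈1030/408⌉=3 ⌈1199/408⌉=3 ⌈1368/408⌉=4 ⌈1537/408⌉=4 ⌈1706/408⌉=5 ⌈1875/408⌉=5
  n=10…19: ⌈2044/408⌉=6 ⌈2213/408⌉=6 ⌈2382/408⌉=6 ⌈2551/408⌉=7 ⌈2720/408⌉=7 ⌈2889/408⌉=8 ⌈3058/408⌉=8 ⌈3227/408⌉=8 ⌈3396/408⌉=9 ⌈3565/408⌉=9
  n=20…22: ⌈3734/408⌉=10 ⌈3903/408⌉=10 ⌈4072/408⌉=10
s_n = t_(n+1) − t_n for n = 0 … 21 gives
prefix = 1010010101001010010100
slide a length-9 window over [0..8] … [13..21] (14 windows); first occurrence of each distinct factor:
  [  0..  8] 101001010
  [  1..  9] 010010101
  [  2.. 10] 100101010
  [  3.. 11] 001010100
  [  4.. 12] 010101001
  [  5.. 13] 101010010
  [  6.. 14] 010100101
  [  8.. 16] 010010100
  [  9.. 17] 100101001
  [ 10.. 18] 001010010
  (the other 4 windows repeat one of these)
distinct factors: {001010010, 001010100, 010010100, 010010101, 010100101, 010101001, 100101001, 100101010, 101001010, 101010010}
count = 10  (Sturmian bound for length 9 is 10)

10


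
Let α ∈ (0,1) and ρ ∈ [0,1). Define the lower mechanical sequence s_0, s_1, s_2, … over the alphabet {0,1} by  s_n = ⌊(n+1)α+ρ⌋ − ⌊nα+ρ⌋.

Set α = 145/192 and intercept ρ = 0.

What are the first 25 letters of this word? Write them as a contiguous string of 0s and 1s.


n=0: ⌊(1·145)/192⌋ − ⌊(0·145)/192⌋ = ⌊145/192⌋ − ⌊0/192⌋ = 0 − 0 = 0
n=1: ⌊(2·145)/192⌋ − ⌊(1·145)/192⌋ = ⌊290/192⌋ − ⌊145/192⌋ = 1 − 0 = 1
n=2: ⌊(3·145)/192⌋ − ⌊(2·145)/192⌋ = ⌊435/192⌋ − ⌊290/192⌋ = 2 − 1 = 1
n=3: ⌊(4·145)/192⌋ − ⌊(3·145)/192⌋ = ⌊580/192⌋ − ⌊435/192⌋ = 3 − 2 = 1
n=4: ⌊(5·145)/192⌋ − ⌊(4·145)/192⌋ = ⌊725/192⌋ − ⌊580/192⌋ = 3 − 3 = 0
n=5: ⌊(6·145)/192⌋ − ⌊(5·145)/192⌋ = ⌊870/192⌋ − ⌊725/192⌋ = 4 − 3 = 1
n=6: ⌊(7·145)/192⌋ − ⌊(6·145)/192⌋ = ⌊1015/192⌋ − ⌊870/192⌋ = 5 − 4 = 1
n=7: ⌊(8·145)/192⌋ − ⌊(7·145)/192⌋ = ⌊1160/192⌋ − ⌊1015/192⌋ = 6 − 5 = 1
n=8: ⌊(9·145)/192⌋ − ⌊(8·145)/192⌋ = ⌊1305/192⌋ − ⌊1160/192⌋ = 6 − 6 = 0
n=9: ⌊(10·145)/192⌋ − ⌊(9·145)/192⌋ = ⌊1450/192⌋ − ⌊1305/192⌋ = 7 − 6 = 1
n=10: ⌊(11·145)/192⌋ − ⌊(10·145)/192⌋ = ⌊1595/192⌋ − ⌊1450/192⌋ = 8 − 7 = 1
n=11: ⌊(12·145)/192⌋ − ⌊(11·145)/192⌋ = ⌊1740/192⌋ − ⌊1595/192⌋ = 9 − 8 = 1
n=12: ⌊(13·145)/192⌋ − ⌊(12·145)/192⌋ = ⌊1885/192⌋ − ⌊1740/192⌋ = 9 − 9 = 0
n=13: ⌊(14·145)/192⌋ − ⌊(13·145)/192⌋ = ⌊2030/192⌋ − ⌊1885/192⌋ = 10 − 9 = 1
n=14: ⌊(15·145)/192⌋ − ⌊(14·145)/192⌋ = ⌊2175/192⌋ − ⌊2030/192⌋ = 11 − 10 = 1
n=15: ⌊(16·145)/192⌋ − ⌊(15·145)/192⌋ = ⌊2320/192⌋ − ⌊2175/192⌋ = 12 − 11 = 1
n=16: ⌊(17·145)/192⌋ − ⌊(16·145)/192⌋ = ⌊2465/192⌋ − ⌊2320/192⌋ = 12 − 12 = 0
n=17: ⌊(18·145)/192⌋ − ⌊(17·145)/192⌋ = ⌊2610/192⌋ − ⌊2465/192⌋ = 13 − 12 = 1
n=18: ⌊(19·145)/192⌋ − ⌊(18·145)/192⌋ = ⌊2755/192⌋ − ⌊2610/192⌋ = 14 − 13 = 1
n=19: ⌊(20·145)/192⌋ − ⌊(19·145)/192⌋ = ⌊2900/192⌋ − ⌊2755/192⌋ = 15 − 14 = 1
n=20: ⌊(21·145)/192⌋ − ⌊(20·145)/192⌋ = ⌊3045/192⌋ − ⌊2900/192⌋ = 15 − 15 = 0
n=21: ⌊(22·145)/192⌋ − ⌊(21·145)/192⌋ = ⌊3190/192⌋ − ⌊3045/192⌋ = 16 − 15 = 1
n=22: ⌊(23·145)/192⌋ − ⌊(22·145)/192⌋ = ⌊3335/192⌋ − ⌊3190/192⌋ = 17 − 16 = 1
n=23: ⌊(24·145)/192⌋ − ⌊(23·145)/192⌋ = ⌊3480/192⌋ − ⌊3335/192⌋ = 18 − 17 = 1
n=24: ⌊(25·145)/192⌋ − ⌊(24·145)/192⌋ = ⌊3625/192⌋ − ⌊3480/192⌋ = 18 − 18 = 0

0111011101110111011101110


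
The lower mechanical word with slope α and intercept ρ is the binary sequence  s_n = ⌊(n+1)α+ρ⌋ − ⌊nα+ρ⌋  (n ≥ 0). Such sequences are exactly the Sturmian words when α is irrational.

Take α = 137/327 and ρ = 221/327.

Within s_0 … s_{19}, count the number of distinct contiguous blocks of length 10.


10

t_n = ⌊(n·137+221)/327⌋ for n = 0 … 20:
  n=0…9: ⌊221/327⌋=0 ⌊358/327⌋=1 ⌊495/327⌋=1 ⌊632/327⌋=1 ⌊769/327⌋=2 ⌊906/327⌋=2 ⌊1043/327⌋=3 ⌊1180/327⌋=3 ⌊1317/327⌋=4 ⌊1454/327⌋=4
  n=10…19: ⌊1591/327⌋=4 ⌊1728/327⌋=5 ⌊1865/327⌋=5 ⌊2002/327⌋=6 ⌊2139/327⌋=6 ⌊2276/327⌋=6 ⌊2413/327⌋=7 ⌊2550/327⌋=7 ⌊2687/327⌋=8 ⌊2824/327⌋=8
  n=20: ⌊2961/327⌋=9
s_n = t_(n+1) − t_n for n = 0 … 19 gives
prefix = 10010101001010010101
slide a length-10 window over [0..9] … [10..19] (11 windows); first occurrence of each distinct factor:
  [  0..  9] 1001010100
  [  1.. 10] 0010101001
  [  2.. 11] 0101010010
  [  3.. 12] 1010100101
  [  4.. 13] 0101001010
  [  5.. 14] 1010010100
  [  6.. 15] 0100101001
  [  7.. 16] 1001010010
  [  8.. 17] 0010100101
  [ 10.. 19] 1010010101
  (the other 1 window repeats one of these)
distinct factors: {0010100101, 0010101001, 0100101001, 0101001010, 0101010010, 1001010010, 1001010100, 1010010100, 1010010101, 1010100101}
count = 10  (Sturmian bound for length 10 is 11)


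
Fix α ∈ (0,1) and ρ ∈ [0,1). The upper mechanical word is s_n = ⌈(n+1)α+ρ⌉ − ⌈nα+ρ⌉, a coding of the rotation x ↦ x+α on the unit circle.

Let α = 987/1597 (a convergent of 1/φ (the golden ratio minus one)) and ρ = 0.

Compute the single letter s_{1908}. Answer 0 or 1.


(n+1)α + ρ = (1909·987) / 1597 = 1884183/1597
nα + ρ     = (1908·987) / 1597 = 1883196/1597
⌈1884183/1597⌉ = 1180,  ⌈1883196/1597⌉ = 1180
s_{1908} = 1180 − 1180 = 0

0


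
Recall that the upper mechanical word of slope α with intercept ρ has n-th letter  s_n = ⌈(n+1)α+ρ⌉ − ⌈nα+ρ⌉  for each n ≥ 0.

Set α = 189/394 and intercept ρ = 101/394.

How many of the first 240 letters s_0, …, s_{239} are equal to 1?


115

#1s = Σ_{n=0}^{239} s_n = Σ_{n=0}^{239} (⌈(n+1)α+ρ⌉ − ⌈nα+ρ⌉)
the sum telescopes: every ⌈nα+ρ⌉ with 0 < n < 240 appears once with + and once with −, leaving ⌈240α+ρ⌉ − ⌈0·α+ρ⌉
240α + ρ = (240·189 + 101) / 394 = 45461/394
ρ = 101/394
⌈45461/394⌉ = 116,  ⌈101/394⌉ = 1
#1s = 116 − 1 = 115


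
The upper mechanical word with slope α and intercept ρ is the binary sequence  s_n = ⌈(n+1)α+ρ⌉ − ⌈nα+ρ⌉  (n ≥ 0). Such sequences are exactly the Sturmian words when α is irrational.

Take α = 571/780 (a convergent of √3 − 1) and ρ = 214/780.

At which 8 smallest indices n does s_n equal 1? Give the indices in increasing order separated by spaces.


0 2 3 5 6 7 9 10

n=0: ⌈785/780⌉−⌈214/780⌉ = 2−1 = 1  ← one
n=1: ⌈1356/780⌉−⌈785/780⌉ = 2−2 = 0
n=2: ⌈1927/780⌉−⌈1356/780⌉ = 3−2 = 1  ← one
n=3: ⌈2498/780⌉−⌈1927/780⌉ = 4−3 = 1  ← one
n=4: ⌈3069/780⌉−⌈2498/780⌉ = 4−4 = 0
n=5: ⌈3640/780⌉−⌈3069/780⌉ = 5−4 = 1  ← one
n=6: ⌈4211/780⌉−⌈3640/780⌉ = 6−5 = 1  ← one
n=7: ⌈4782/780⌉−⌈4211/780⌉ = 7−6 = 1  ← one
n=8: ⌈5353/780⌉−⌈4782/780⌉ = 7−7 = 0
n=9: ⌈5924/780⌉−⌈5353/780⌉ = 8−7 = 1  ← one
n=10: ⌈6495/780⌉−⌈5924/780⌉ = 9−8 = 1  ← one
positions of the first 8 ones: 0 2 3 5 6 7 9 10


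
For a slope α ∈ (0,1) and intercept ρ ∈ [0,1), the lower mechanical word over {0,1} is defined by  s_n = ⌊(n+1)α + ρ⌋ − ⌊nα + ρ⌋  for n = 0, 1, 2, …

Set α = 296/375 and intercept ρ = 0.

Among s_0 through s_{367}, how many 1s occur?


#1s = Σ_{n=0}^{367} s_n = Σ_{n=0}^{367} (⌊(n+1)α+ρ⌋ − ⌊nα+ρ⌋)
the sum telescopes: every ⌊nα+ρ⌋ with 0 < n < 368 appears once with + and once with −, leaving ⌊368α+ρ⌋ − ⌊0·α+ρ⌋
368α + ρ = (368·296) / 375 = 108928/375
ρ = 0/375
⌊108928/375⌋ = 290,  ⌊0/375⌋ = 0
#1s = 290 − 0 = 290

290


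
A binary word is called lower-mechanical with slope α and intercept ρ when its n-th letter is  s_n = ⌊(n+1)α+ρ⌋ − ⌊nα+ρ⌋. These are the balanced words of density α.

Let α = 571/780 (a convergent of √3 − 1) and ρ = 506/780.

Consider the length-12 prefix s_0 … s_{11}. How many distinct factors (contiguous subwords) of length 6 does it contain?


7

t_n = ⌊(n·571+506)/780⌋ for n = 0 … 12:
  n=0…9: ⌊506/780⌋=0 ⌊1077/780⌋=1 ⌊1648/780⌋=2 ⌊2219/780⌋=2 ⌊2790/780⌋=3 ⌊3361/780⌋=4 ⌊3932/780⌋=5 ⌊4503/780⌋=5 ⌊5074/780⌋=6 ⌊5645/780⌋=7
  n=10…12: ⌊6216/780⌋=7 ⌊6787/780⌋=8 ⌊7358/780⌋=9
s_n = t_(n+1) − t_n for n = 0 … 11 gives
prefix = 110111011011
slide a length-6 window over [0..5] … [6..11] (7 windows); first occurrence of each distinct factor:
  [  0..  5] 110111
  [  1..  6] 101110
  [  2..  7] 011101
  [  3..  8] 111011
  [  4..  9] 110110
  [  5.. 10] 101101
  [  6.. 11] 011011
distinct factors: {011011, 011101, 101101, 101110, 110110, 110111, 111011}
count = 7  (Sturmian bound for length 6 is 7)


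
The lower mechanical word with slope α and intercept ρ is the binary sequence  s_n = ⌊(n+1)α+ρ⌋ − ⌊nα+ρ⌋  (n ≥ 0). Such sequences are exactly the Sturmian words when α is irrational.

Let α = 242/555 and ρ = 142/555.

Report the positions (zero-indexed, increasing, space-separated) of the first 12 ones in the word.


n=0: ⌊384/555⌋−⌊142/555⌋ = 0−0 = 0
n=1: ⌊626/555⌋−⌊384/555⌋ = 1−0 = 1  ← one
n=2: ⌊868/555⌋−⌊626/555⌋ = 1−1 = 0
n=3: ⌊1110/555⌋−⌊868/555⌋ = 2−1 = 1  ← one
n=4: ⌊1352/555⌋−⌊1110/555⌋ = 2−2 = 0
n=5: ⌊1594/555⌋−⌊1352/555⌋ = 2−2 = 0
n=6: ⌊1836/555⌋−⌊1594/555⌋ = 3−2 = 1  ← one
n=7: ⌊2078/555⌋−⌊1836/555⌋ = 3−3 = 0
n=8: ⌊2320/555⌋−⌊2078/555⌋ = 4−3 = 1  ← one
n=9: ⌊2562/555⌋−⌊2320/555⌋ = 4−4 = 0
n=10: ⌊2804/555⌋−⌊2562/555⌋ = 5−4 = 1  ← one
n=11: ⌊3046/555⌋−⌊2804/555⌋ = 5−5 = 0
n=12: ⌊3288/555⌋−⌊3046/555⌋ = 5−5 = 0
n=13: ⌊3530/555⌋−⌊3288/555⌋ = 6−5 = 1  ← one
n=14: ⌊3772/555⌋−⌊3530/555⌋ = 6−6 = 0
n=15: ⌊4014/555⌋−⌊3772/555⌋ = 7−6 = 1  ← one
n=16: ⌊4256/555⌋−⌊4014/555⌋ = 7−7 = 0
n=17: ⌊4498/555⌋−⌊4256/555⌋ = 8−7 = 1  ← one
n=18: ⌊4740/555⌋−⌊4498/555⌋ = 8−8 = 0
n=19: ⌊4982/555⌋−⌊4740/555⌋ = 8−8 = 0
n=20: ⌊5224/555⌋−⌊4982/555⌋ = 9−8 = 1  ← one
n=21: ⌊5466/555⌋−⌊5224/555⌋ = 9−9 = 0
n=22: ⌊5708/555⌋−⌊5466/555⌋ = 10−9 = 1  ← one
n=23: ⌊5950/555⌋−⌊5708/555⌋ = 10−10 = 0
n=24: ⌊6192/555⌋−⌊5950/555⌋ = 11−10 = 1  ← one
n=25: ⌊6434/555⌋−⌊6192/555⌋ = 11−11 = 0
n=26: ⌊6676/555⌋−⌊6434/555⌋ = 12−11 = 1  ← one
positions of the first 12 ones: 1 3 6 8 10 13 15 17 20 22 24 26

1 3 6 8 10 13 15 17 20 22 24 26


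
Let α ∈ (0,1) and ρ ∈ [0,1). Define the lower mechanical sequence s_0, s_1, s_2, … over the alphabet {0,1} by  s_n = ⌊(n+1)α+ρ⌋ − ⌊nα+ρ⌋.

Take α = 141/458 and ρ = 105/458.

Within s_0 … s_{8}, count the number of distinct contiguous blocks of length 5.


3

t_n = ⌊(n·141+105)/458⌋ for n = 0 … 9:
  n=0…9: ⌊105/458⌋=0 ⌊246/458⌋=0 ⌊387/458⌋=0 ⌊528/458⌋=1 ⌊669/458⌋=1 ⌊810/458⌋=1 ⌊951/458⌋=2 ⌊1092/458⌋=2 ⌊1233/458⌋=2 ⌊1374/458⌋=3
s_n = t_(n+1) − t_n for n = 0 … 8 gives
prefix = 001001001
slide a length-5 window over [0..4] … [4..8] (5 windows); first occurrence of each distinct factor:
  [  0..  4] 00100
  [  1..  5] 01001
  [  2..  6] 10010
  (the other 2 windows repeat one of these)
distinct factors: {00100, 01001, 10010}
count = 3  (Sturmian bound for length 5 is 6)


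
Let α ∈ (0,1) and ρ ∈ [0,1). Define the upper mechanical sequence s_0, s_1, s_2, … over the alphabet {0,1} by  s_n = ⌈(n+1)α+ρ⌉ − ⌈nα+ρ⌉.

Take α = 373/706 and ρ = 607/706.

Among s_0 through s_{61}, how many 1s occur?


33

#1s = Σ_{n=0}^{61} s_n = Σ_{n=0}^{61} (⌈(n+1)α+ρ⌉ − ⌈nα+ρ⌉)
the sum telescopes: every ⌈nα+ρ⌉ with 0 < n < 62 appears once with + and once with −, leaving ⌈62α+ρ⌉ − ⌈0·α+ρ⌉
62α + ρ = (62·373 + 607) / 706 = 23733/706
ρ = 607/706
⌈23733/706⌉ = 34,  ⌈607/706⌉ = 1
#1s = 34 − 1 = 33


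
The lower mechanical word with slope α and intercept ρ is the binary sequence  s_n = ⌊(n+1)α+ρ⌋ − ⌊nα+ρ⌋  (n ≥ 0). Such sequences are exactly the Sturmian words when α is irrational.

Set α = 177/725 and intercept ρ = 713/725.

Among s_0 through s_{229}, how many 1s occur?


#1s = Σ_{n=0}^{229} s_n = Σ_{n=0}^{229} (⌊(n+1)α+ρ⌋ − ⌊nα+ρ⌋)
the sum telescopes: every ⌊nα+ρ⌋ with 0 < n < 230 appears once with + and once with −, leaving ⌊230α+ρ⌋ − ⌊0·α+ρ⌋
230α + ρ = (230·177 + 713) / 725 = 41423/725
ρ = 713/725
⌊41423/725⌋ = 57,  ⌊713/725⌋ = 0
#1s = 57 − 0 = 57

57


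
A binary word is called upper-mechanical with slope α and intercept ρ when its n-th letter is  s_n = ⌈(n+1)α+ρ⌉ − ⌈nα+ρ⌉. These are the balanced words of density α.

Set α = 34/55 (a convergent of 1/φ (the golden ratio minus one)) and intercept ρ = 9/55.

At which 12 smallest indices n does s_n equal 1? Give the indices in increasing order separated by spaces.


1 2 4 6 7 9 11 12 14 15 17 19

n=0: ⌈43/55⌉−⌈9/55⌉ = 1−1 = 0
n=1: ⌈77/55⌉−⌈43/55⌉ = 2−1 = 1  ← one
n=2: ⌈111/55⌉−⌈77/55⌉ = 3−2 = 1  ← one
n=3: ⌈145/55⌉−⌈111/55⌉ = 3−3 = 0
n=4: ⌈179/55⌉−⌈145/55⌉ = 4−3 = 1  ← one
n=5: ⌈213/55⌉−⌈179/55⌉ = 4−4 = 0
n=6: ⌈247/55⌉−⌈213/55⌉ = 5−4 = 1  ← one
n=7: ⌈281/55⌉−⌈247/55⌉ = 6−5 = 1  ← one
n=8: ⌈315/55⌉−⌈281/55⌉ = 6−6 = 0
n=9: ⌈349/55⌉−⌈315/55⌉ = 7−6 = 1  ← one
n=10: ⌈383/55⌉−⌈349/55⌉ = 7−7 = 0
n=11: ⌈417/55⌉−⌈383/55⌉ = 8−7 = 1  ← one
n=12: ⌈451/55⌉−⌈417/55⌉ = 9−8 = 1  ← one
n=13: ⌈485/55⌉−⌈451/55⌉ = 9−9 = 0
n=14: ⌈519/55⌉−⌈485/55⌉ = 10−9 = 1  ← one
n=15: ⌈553/55⌉−⌈519/55⌉ = 11−10 = 1  ← one
n=16: ⌈587/55⌉−⌈553/55⌉ = 11−11 = 0
n=17: ⌈621/55⌉−⌈587/55⌉ = 12−11 = 1  ← one
n=18: ⌈655/55⌉−⌈621/55⌉ = 12−12 = 0
n=19: ⌈689/55⌉−⌈655/55⌉ = 13−12 = 1  ← one
positions of the first 12 ones: 1 2 4 6 7 9 11 12 14 15 17 19


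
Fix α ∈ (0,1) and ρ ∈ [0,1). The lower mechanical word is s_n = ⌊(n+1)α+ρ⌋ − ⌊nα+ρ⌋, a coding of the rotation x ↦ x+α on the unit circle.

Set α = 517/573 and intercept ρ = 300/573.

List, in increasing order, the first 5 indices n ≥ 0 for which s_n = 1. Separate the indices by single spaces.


0 1 2 3 4

n=0: ⌊817/573⌋−⌊300/573⌋ = 1−0 = 1  ← one
n=1: ⌊1334/573⌋−⌊817/573⌋ = 2−1 = 1  ← one
n=2: ⌊1851/573⌋−⌊1334/573⌋ = 3−2 = 1  ← one
n=3: ⌊2368/573⌋−⌊1851/573⌋ = 4−3 = 1  ← one
n=4: ⌊2885/573⌋−⌊2368/573⌋ = 5−4 = 1  ← one
positions of the first 5 ones: 0 1 2 3 4


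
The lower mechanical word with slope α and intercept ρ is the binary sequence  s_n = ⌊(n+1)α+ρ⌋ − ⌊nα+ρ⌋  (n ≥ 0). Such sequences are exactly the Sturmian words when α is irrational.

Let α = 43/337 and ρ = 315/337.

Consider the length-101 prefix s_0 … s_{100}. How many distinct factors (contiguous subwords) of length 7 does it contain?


t_n = ⌊(n·43+315)/337⌋ for n = 0 … 101:
  n=0…9: ⌊315/337⌋=0 ⌊358/337⌋=1 ⌊401/337⌋=1 ⌊444/337⌋=1 ⌊487/337⌋=1 ⌊530/337⌋=1 ⌊573/337⌋=1 ⌊616/337⌋=1 ⌊659/337⌋=1 ⌊702/337⌋=2
  n=10…19: ⌊745/337⌋=2 ⌊788/337⌋=2 ⌊831/337⌋=2 ⌊874/337⌋=2 ⌊917/337⌋=2 ⌊960/337⌋=2 ⌊1003/337⌋=2 ⌊1046/337⌋=3 ⌊1089/337⌋=3 ⌊1132/337⌋=3
  n=20…29: ⌊1175/337⌋=3 ⌊1218/337⌋=3 ⌊1261/337⌋=3 ⌊1304/337⌋=3 ⌊1347/337⌋=3 ⌊1390/337⌋=4 ⌊1433/337⌋=4 ⌊1476/337⌋=4 ⌊1519/337⌋=4 ⌊1562/337⌋=4
  n=30…39: ⌊1605/337⌋=4 ⌊1648/337⌋=4 ⌊1691/337⌋=5 ⌊1734/337⌋=5 ⌊1777/337⌋=5 ⌊1820/337⌋=5 ⌊1863/337⌋=5 ⌊1906/337⌋=5 ⌊1949/337⌋=5 ⌊1992/337⌋=5
  n=40…49: ⌊2035/337⌋=6 ⌊2078/337⌋=6 ⌊2121/337⌋=6 ⌊2164/337⌋=6 ⌊2207/337⌋=6 ⌊2250/337⌋=6 ⌊2293/337⌋=6 ⌊2336/337⌋=6 ⌊2379/337⌋=7 ⌊2422/337⌋=7
  n=50…59: ⌊2465/337⌋=7 ⌊2508/337⌋=7 ⌊2551/337⌋=7 ⌊2594/337⌋=7 ⌊2637/337⌋=7 ⌊2680/337⌋=7 ⌊2723/337⌋=8 ⌊2766/337⌋=8 ⌊2809/337⌋=8 ⌊2852/337⌋=8
  n=60…69: ⌊2895/337⌋=8 ⌊2938/337⌋=8 ⌊2981/337⌋=8 ⌊3024/337⌋=8 ⌊3067/337⌋=9 ⌊3110/337⌋=9 ⌊3153/337⌋=9 ⌊3196/337⌋=9 ⌊3239/337⌋=9 ⌊3282/337⌋=9
  n=70…79: ⌊3325/337⌋=9 ⌊3368/337⌋=9 ⌊3411/337⌋=10 ⌊3454/337⌋=10 ⌊3497/337⌋=10 ⌊3540/337⌋=10 ⌊3583/337⌋=10 ⌊3626/337⌋=10 ⌊3669/337⌋=10 ⌊3712/337⌋=11
  n=80…89: ⌊3755/337⌋=11 ⌊3798/337⌋=11 ⌊3841/337⌋=11 ⌊3884/337⌋=11 ⌊3927/337⌋=11 ⌊3970/337⌋=11 ⌊4013/337⌋=11 ⌊4056/337⌋=12 ⌊4099/337⌋=12 ⌊4142/337⌋=12
  n=90…99: ⌊4185/337⌋=12 ⌊4228/337⌋=12 ⌊4271/337⌋=12 ⌊4314/337⌋=12 ⌊4357/337⌋=12 ⌊4400/337⌋=13 ⌊4443/337⌋=13 ⌊4486/337⌋=13 ⌊4529/337⌋=13 ⌊4572/337⌋=13
  n=100…101: ⌊4615/337⌋=13 ⌊4658/337⌋=13
s_n = t_(n+1) − t_n for n = 0 … 100 gives
prefix = 10000000100000001000000010000001000000010000000100000001000000010000000100000010000000100000001000000
slide a length-7 window over [0..6] … [94..100] (95 windows); first occurrence of each distinct factor:
  [  0..  6] 1000000
  [  1..  7] 0000000
  [  2..  8] 0000001
  [  3..  9] 0000010
  [  4.. 10] 0000100
  [  5.. 11] 0001000
  [  6.. 12] 0010000
  [  7.. 13] 0100000
  (the other 87 windows repeat one of these)
distinct factors: {0000000, 0000001, 0000010, 0000100, 0001000, 0010000, 0100000, 1000000}
count = 8  (Sturmian bound for length 7 is 8)

8


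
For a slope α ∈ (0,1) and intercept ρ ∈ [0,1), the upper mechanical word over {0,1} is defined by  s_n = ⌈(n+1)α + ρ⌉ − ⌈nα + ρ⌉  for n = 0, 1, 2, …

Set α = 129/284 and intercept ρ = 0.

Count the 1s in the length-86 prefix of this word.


#1s = Σ_{n=0}^{85} s_n = Σ_{n=0}^{85} (⌈(n+1)α+ρ⌉ − ⌈nα+ρ⌉)
the sum telescopes: every ⌈nα+ρ⌉ with 0 < n < 86 appears once with + and once with −, leaving ⌈86α+ρ⌉ − ⌈0·α+ρ⌉
86α + ρ = (86·129) / 284 = 11094/284
ρ = 0/284
⌈11094/284⌉ = 40,  ⌈0/284⌉ = 0
#1s = 40 − 0 = 40

40


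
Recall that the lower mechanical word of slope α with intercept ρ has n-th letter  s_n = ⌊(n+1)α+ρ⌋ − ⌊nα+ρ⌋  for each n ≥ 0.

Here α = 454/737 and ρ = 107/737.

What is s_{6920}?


1

(n+1)α + ρ = (6921·454 + 107) / 737 = 3142241/737
nα + ρ     = (6920·454 + 107) / 737 = 3141787/737
⌊3142241/737⌋ = 4263,  ⌊3141787/737⌋ = 4262
s_{6920} = 4263 − 4262 = 1
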